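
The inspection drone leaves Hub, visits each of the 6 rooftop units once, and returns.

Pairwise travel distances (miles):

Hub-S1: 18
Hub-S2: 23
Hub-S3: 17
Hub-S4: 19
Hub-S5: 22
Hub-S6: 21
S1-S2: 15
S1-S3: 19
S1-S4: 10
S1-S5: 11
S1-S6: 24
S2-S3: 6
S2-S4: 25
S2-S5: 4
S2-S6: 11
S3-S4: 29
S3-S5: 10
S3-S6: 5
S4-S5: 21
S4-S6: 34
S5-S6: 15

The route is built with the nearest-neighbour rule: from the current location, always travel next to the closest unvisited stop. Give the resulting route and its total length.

Total distance 77 miles via the nearest-neighbour route Hub → S3 → S6 → S2 → S5 → S1 → S4 → Hub.

Hub → [S3:17 / S1:18 / S4:19 / S6:21 / S5:22 / S2:23] → S3 (17)
S3 → [S6:5 / S2:6 / S5:10 / S1:19 / S4:29] → S6 (5)
S6 → [S2:11 / S5:15 / S1:24 / S4:34] → S2 (11)
S2 → [S5:4 / S1:15 / S4:25] → S5 (4)
S5 → [S1:11 / S4:21] → S1 (11)
S1 → [S4:10] → S4 (10)
Return S4→Hub: 19.
Total = 17 + 5 + 11 + 4 + 11 + 10 + 19 = 77.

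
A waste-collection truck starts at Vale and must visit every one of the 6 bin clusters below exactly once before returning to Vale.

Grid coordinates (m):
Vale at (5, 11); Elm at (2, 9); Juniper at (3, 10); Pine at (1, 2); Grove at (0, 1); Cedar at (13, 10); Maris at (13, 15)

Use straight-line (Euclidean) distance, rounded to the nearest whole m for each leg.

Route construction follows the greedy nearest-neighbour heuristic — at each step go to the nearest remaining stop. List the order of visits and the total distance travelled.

From Vale: distances to unvisited — Juniper=2, Elm=4, Cedar=8, Maris=9, Pine=10, Grove=11. Nearest is Juniper (2).
From Juniper: distances to unvisited — Elm=1, Pine=8, Grove=9, Cedar=10, Maris=11. Nearest is Elm (1).
From Elm: distances to unvisited — Pine=7, Grove=8, Cedar=11, Maris=13. Nearest is Pine (7).
From Pine: distances to unvisited — Grove=1, Cedar=14, Maris=18. Nearest is Grove (1).
From Grove: distances to unvisited — Cedar=16, Maris=19. Nearest is Cedar (16).
From Cedar: distances to unvisited — Maris=5. Nearest is Maris (5).
Return Maris→Vale: 9.
Total = 2 + 1 + 7 + 1 + 16 + 5 + 9 = 41.

Nearest-neighbour total = 41 m; route Vale → Juniper → Elm → Pine → Grove → Cedar → Maris → Vale.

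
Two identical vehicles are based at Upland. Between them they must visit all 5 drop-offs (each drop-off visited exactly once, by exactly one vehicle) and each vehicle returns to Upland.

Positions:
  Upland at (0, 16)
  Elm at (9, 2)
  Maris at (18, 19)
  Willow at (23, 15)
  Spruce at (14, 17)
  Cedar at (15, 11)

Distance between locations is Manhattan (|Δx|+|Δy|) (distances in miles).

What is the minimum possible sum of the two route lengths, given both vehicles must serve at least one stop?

108 miles — the smallest possible combined total.

Check every non-empty split of the stops between the two vehicles; for each half take its own optimal tour:
  {Elm} + {Maris, Willow, Spruce, Cedar}: 46 + 62 = 108
  {Maris} + {Elm, Willow, Spruce, Cedar}: 42 + 76 = 118
  {Elm, Maris} + {Willow, Spruce, Cedar}: 70 + 58 = 128
  {Willow} + {Elm, Maris, Spruce, Cedar}: 48 + 70 = 118
  {Elm, Willow} + {Maris, Spruce, Cedar}: 74 + 52 = 126
  {Maris, Willow} + {Elm, Spruce, Cedar}: 54 + 60 = 114
  … (15 splits in total)
Best: vehicle 1 Upland → Elm → Upland = 46; vehicle 2 Upland → Spruce → Maris → Willow → Cedar → Upland = 62; combined 108.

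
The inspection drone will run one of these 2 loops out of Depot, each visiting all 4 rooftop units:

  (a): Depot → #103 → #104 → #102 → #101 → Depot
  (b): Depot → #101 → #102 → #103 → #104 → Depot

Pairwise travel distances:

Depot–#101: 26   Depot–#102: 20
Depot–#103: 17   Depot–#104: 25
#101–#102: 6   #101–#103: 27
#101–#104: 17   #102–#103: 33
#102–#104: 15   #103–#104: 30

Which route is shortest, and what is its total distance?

Shortest is (a), total 94.

(a): 17 + 30 + 15 + 6 + 26 = 94
(b): 26 + 6 + 33 + 30 + 25 = 120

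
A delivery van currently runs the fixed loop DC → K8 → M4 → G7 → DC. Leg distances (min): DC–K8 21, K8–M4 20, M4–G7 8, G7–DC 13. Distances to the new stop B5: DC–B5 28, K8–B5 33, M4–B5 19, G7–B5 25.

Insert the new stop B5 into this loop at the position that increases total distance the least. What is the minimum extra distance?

Insertion cost between consecutive stops i–j is d(i,B5) + d(B5,j) − d(i,j):
  between DC and K8: 28 + 33 − 21 = 40
  between K8 and M4: 33 + 19 − 20 = 32
  between M4 and G7: 19 + 25 − 8 = 36
  between G7 and DC: 25 + 28 − 13 = 40
Cheapest insertion is between K8 and M4, adding 32.
New total = 62 + 32 = 94.

+32 min — insert B5 between K8 and M4.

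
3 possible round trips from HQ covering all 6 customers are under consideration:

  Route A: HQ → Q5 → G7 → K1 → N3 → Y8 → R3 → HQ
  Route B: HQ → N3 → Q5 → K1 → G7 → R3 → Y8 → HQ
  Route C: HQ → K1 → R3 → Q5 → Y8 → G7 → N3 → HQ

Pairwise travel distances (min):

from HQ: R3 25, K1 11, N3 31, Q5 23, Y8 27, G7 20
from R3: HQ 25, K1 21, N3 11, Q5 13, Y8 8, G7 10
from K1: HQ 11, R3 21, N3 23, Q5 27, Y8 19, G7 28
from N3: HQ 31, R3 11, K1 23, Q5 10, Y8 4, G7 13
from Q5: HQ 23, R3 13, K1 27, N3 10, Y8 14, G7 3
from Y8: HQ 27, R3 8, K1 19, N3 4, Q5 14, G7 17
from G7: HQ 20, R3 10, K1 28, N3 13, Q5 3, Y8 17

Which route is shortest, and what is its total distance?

Shortest is Route A, total 114 min.

Route A: 23 + 3 + 28 + 23 + 4 + 8 + 25 = 114
Route B: 31 + 10 + 27 + 28 + 10 + 8 + 27 = 141
Route C: 11 + 21 + 13 + 14 + 17 + 13 + 31 = 120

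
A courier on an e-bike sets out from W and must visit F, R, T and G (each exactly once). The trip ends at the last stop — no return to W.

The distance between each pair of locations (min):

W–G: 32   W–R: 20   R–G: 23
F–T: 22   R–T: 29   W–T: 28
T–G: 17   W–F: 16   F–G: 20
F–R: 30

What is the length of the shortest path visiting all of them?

Shortest open route: 78 min.

There are 4! = 24 possible orderings.
W→F→R→T→G: 16+30+29+17 = 92
W→F→R→G→T: 16+30+23+17 = 86
W→F→T→R→G: 16+22+29+23 = 90
W→F→T→G→R: 16+22+17+23 = 78
W→F→G→R→T: 16+20+23+29 = 88
W→F→G→T→R: 16+20+17+29 = 82
W→R→F→T→G: 20+30+22+17 = 89
W→R→F→G→T: 20+30+20+17 = 87
W→R→T→F→G: 20+29+22+20 = 91
W→R→T→G→F: 20+29+17+20 = 86
W→R→G→F→T: 20+23+20+22 = 85
W→R→G→T→F: 20+23+17+22 = 82
W→T→F→R→G: 28+22+30+23 = 103
W→T→F→G→R: 28+22+20+23 = 93
… (10 more)
The minimum is 78.
One shortest path: W → F → T → G → R.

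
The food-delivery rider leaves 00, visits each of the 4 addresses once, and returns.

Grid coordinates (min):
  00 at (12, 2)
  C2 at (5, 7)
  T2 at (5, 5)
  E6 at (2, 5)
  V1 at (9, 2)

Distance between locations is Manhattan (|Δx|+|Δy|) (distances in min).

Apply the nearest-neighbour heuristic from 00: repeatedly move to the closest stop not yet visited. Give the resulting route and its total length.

Nearest-neighbour total = 30 min; route 00 → V1 → T2 → C2 → E6 → 00.

At 00 the remaining stops are V1 3, T2 10, C2 12, E6 13; go to V1.
At V1 the remaining stops are T2 7, C2 9, E6 10; go to T2.
At T2 the remaining stops are C2 2, E6 3; go to C2.
At C2 the remaining stops are E6 5; go to E6.
Return E6→00: 13.
Total = 3 + 7 + 2 + 5 + 13 = 30.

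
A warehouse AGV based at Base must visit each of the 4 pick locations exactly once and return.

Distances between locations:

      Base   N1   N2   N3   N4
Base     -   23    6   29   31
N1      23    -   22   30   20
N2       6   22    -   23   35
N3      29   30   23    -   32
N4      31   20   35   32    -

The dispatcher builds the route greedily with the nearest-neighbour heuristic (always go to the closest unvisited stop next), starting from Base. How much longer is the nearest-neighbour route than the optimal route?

Base: N2=6, N1=23, N3=29, N4=31 ⇒ N2
N2: N1=22, N3=23, N4=35 ⇒ N1
N1: N4=20, N3=30 ⇒ N4
N4: N3=32 ⇒ N3
NN route Base → N2 → N1 → N4 → N3 → Base costs 109.
Optimal: Base → N1 → N4 → N3 → N2 → Base costs 104 (by enumerating all 12 distinct tours).
Excess = 109 − 104 = 5.

Excess over optimum: 5.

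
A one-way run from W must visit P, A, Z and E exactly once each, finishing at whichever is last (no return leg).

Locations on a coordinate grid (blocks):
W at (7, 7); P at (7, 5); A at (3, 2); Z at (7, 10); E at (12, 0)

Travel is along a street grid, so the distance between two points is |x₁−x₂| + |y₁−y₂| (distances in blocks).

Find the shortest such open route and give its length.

Minimum one-way distance = 26 blocks.

There are 4! = 24 possible orderings.
W→P→A→Z→E: 2+7+12+15 = 36
W→P→A→E→Z: 2+7+11+15 = 35
W→P→Z→A→E: 2+5+12+11 = 30
W→P→Z→E→A: 2+5+15+11 = 33
W→P→E→A→Z: 2+10+11+12 = 35
W→P→E→Z→A: 2+10+15+12 = 39
W→A→P→Z→E: 9+7+5+15 = 36
W→A→P→E→Z: 9+7+10+15 = 41
W→A→Z→P→E: 9+12+5+10 = 36
W→A→Z→E→P: 9+12+15+10 = 46
W→A→E→P→Z: 9+11+10+5 = 35
W→A→E→Z→P: 9+11+15+5 = 40
W→Z→P→A→E: 3+5+7+11 = 26
W→Z→P→E→A: 3+5+10+11 = 29
… (10 more)
The minimum is 26.
One shortest path: W → Z → P → A → E.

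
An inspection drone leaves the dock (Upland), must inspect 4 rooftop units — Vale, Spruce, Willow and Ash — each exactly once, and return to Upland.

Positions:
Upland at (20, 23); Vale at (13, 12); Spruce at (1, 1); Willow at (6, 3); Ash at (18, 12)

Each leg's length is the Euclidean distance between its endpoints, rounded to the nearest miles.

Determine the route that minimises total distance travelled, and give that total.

Shortest round trip = 60 miles.

With 4 stops there are 4!/2 = 12 distinct round trips (a route and its reverse cost the same).
Upland→Vale→Spruce→Willow→Ash→Upland: 13+16+5+15+11 = 60
Upland→Vale→Spruce→Ash→Willow→Upland: 13+16+20+15+24 = 88
Upland→Vale→Willow→Spruce→Ash→Upland: 13+11+5+20+11 = 60
Upland→Vale→Willow→Ash→Spruce→Upland: 13+11+15+20+29 = 88
Upland→Vale→Ash→Spruce→Willow→Upland: 13+5+20+5+24 = 67
Upland→Vale→Ash→Willow→Spruce→Upland: 13+5+15+5+29 = 67
Upland→Spruce→Vale→Willow→Ash→Upland: 29+16+11+15+11 = 82
Upland→Spruce→Vale→Ash→Willow→Upland: 29+16+5+15+24 = 89
Upland→Spruce→Willow→Vale→Ash→Upland: 29+5+11+5+11 = 61
Upland→Spruce→Ash→Vale→Willow→Upland: 29+20+5+11+24 = 89
Upland→Willow→Vale→Spruce→Ash→Upland: 24+11+16+20+11 = 82
Upland→Willow→Spruce→Vale→Ash→Upland: 24+5+16+5+11 = 61
The minimum is 60.
One optimal route: Upland → Vale → Spruce → Willow → Ash → Upland (or its reverse).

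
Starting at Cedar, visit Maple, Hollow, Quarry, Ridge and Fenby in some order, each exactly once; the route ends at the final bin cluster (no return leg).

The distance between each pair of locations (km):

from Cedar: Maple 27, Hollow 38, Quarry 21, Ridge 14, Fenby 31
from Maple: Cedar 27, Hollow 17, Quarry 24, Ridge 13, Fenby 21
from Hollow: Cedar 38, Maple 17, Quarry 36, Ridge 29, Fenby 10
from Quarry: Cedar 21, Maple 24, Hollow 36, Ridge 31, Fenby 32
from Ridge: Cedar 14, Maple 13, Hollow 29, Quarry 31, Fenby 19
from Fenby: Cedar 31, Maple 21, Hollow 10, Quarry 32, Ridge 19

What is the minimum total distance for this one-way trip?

Minimum one-way distance = 84 km.

There are 5! = 120 possible orderings.
Cedar - Maple - Hollow - Quarry - Ridge - Fenby: 27+17+36+31+19 = 130
Cedar - Maple - Hollow - Quarry - Fenby - Ridge: 27+17+36+32+19 = 131
Cedar - Maple - Hollow - Ridge - Quarry - Fenby: 27+17+29+31+32 = 136
Cedar - Maple - Hollow - Ridge - Fenby - Quarry: 27+17+29+19+32 = 124
Cedar - Maple - Hollow - Fenby - Quarry - Ridge: 27+17+10+32+31 = 117
Cedar - Maple - Hollow - Fenby - Ridge - Quarry: 27+17+10+19+31 = 104
Cedar - Maple - Quarry - Hollow - Ridge - Fenby: 27+24+36+29+19 = 135
Cedar - Maple - Quarry - Hollow - Fenby - Ridge: 27+24+36+10+19 = 116
Cedar - Maple - Quarry - Ridge - Hollow - Fenby: 27+24+31+29+10 = 121
Cedar - Maple - Quarry - Ridge - Fenby - Hollow: 27+24+31+19+10 = 111
Cedar - Maple - Quarry - Fenby - Hollow - Ridge: 27+24+32+10+29 = 122
Cedar - Maple - Quarry - Fenby - Ridge - Hollow: 27+24+32+19+29 = 131
Cedar - Maple - Ridge - Hollow - Quarry - Fenby: 27+13+29+36+32 = 137
Cedar - Maple - Ridge - Hollow - Fenby - Quarry: 27+13+29+10+32 = 111
… (106 more)
Cedar - Ridge - Fenby - Hollow - Maple - Quarry: 14+19+10+17+24 = 84  ← best
The minimum is 84.
One shortest path: Cedar → Ridge → Fenby → Hollow → Maple → Quarry.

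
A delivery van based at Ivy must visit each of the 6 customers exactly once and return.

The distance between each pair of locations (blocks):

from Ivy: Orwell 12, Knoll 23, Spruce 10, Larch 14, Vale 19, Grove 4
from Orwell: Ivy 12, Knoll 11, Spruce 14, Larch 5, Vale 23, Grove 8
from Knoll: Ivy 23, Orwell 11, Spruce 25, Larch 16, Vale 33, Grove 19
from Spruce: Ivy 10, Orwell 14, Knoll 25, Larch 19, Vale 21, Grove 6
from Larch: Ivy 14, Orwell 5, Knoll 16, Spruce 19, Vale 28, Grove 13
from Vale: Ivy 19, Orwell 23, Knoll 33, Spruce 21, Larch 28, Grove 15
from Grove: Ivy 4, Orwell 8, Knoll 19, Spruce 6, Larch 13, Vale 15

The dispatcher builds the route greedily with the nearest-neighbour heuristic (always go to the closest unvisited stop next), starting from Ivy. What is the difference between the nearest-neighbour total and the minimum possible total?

From Ivy: Grove=4, Spruce=10, Orwell=12, Larch=14, Vale=19, Knoll=23 → choose Grove (4).
From Grove: Spruce=6, Orwell=8, Larch=13, Vale=15, Knoll=19 → choose Spruce (6).
From Spruce: Orwell=14, Larch=19, Vale=21, Knoll=25 → choose Orwell (14).
From Orwell: Larch=5, Knoll=11, Vale=23 → choose Larch (5).
From Larch: Knoll=16, Vale=28 → choose Knoll (16).
From Knoll: Vale=33 → choose Vale (33).
NN route Ivy → Grove → Spruce → Orwell → Larch → Knoll → Vale → Ivy costs 97.
Optimal: Ivy → Spruce → Grove → Vale → Knoll → Orwell → Larch → Ivy costs 94 (by enumerating all 360 distinct tours).
Excess = 97 − 94 = 3.

3 blocks longer than the optimal tour.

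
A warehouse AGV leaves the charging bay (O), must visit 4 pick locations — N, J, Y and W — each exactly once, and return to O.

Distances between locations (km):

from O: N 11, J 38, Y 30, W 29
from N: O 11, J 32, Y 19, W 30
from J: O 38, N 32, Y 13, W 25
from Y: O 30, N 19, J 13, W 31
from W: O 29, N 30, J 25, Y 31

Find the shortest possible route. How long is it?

There are 12 distinct closed tours to check (reversals are equivalent).
O → N → J → Y → W → O: 11+32+13+31+29 = 116
O → N → J → W → Y → O: 11+32+25+31+30 = 129
O → N → Y → J → W → O: 11+19+13+25+29 = 97
O → N → Y → W → J → O: 11+19+31+25+38 = 124
O → N → W → J → Y → O: 11+30+25+13+30 = 109
O → N → W → Y → J → O: 11+30+31+13+38 = 123
O → J → N → Y → W → O: 38+32+19+31+29 = 149
O → J → N → W → Y → O: 38+32+30+31+30 = 161
O → J → Y → N → W → O: 38+13+19+30+29 = 129
O → J → W → N → Y → O: 38+25+30+19+30 = 142
O → Y → N → J → W → O: 30+19+32+25+29 = 135
O → Y → J → N → W → O: 30+13+32+30+29 = 134
The minimum is 97.
One optimal route: O → N → Y → J → W → O (or its reverse).

97 km — the shortest possible round trip.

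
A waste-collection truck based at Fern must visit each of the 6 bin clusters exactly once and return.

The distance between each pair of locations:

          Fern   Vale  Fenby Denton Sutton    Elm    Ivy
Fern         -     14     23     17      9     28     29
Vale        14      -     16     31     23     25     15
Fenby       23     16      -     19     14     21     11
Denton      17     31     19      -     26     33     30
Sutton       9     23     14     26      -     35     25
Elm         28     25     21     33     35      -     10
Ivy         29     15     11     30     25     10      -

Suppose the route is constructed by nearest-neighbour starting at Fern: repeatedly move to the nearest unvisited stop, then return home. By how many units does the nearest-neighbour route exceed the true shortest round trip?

The nearest-neighbour route is 3 longer than optimal.

Fern: Sutton=9, Vale=14, Denton=17, Fenby=23, Elm=28, Ivy=29 ⇒ Sutton
Sutton: Fenby=14, Vale=23, Ivy=25, Denton=26, Elm=35 ⇒ Fenby
Fenby: Ivy=11, Vale=16, Denton=19, Elm=21 ⇒ Ivy
Ivy: Elm=10, Vale=15, Denton=30 ⇒ Elm
Elm: Vale=25, Denton=33 ⇒ Vale
Vale: Denton=31 ⇒ Denton
NN route Fern → Sutton → Fenby → Ivy → Elm → Vale → Denton → Fern costs 117.
Optimal: Fern → Vale → Elm → Ivy → Fenby → Denton → Sutton → Fern costs 114 (by enumerating all 360 distinct tours).
Excess = 117 − 114 = 3.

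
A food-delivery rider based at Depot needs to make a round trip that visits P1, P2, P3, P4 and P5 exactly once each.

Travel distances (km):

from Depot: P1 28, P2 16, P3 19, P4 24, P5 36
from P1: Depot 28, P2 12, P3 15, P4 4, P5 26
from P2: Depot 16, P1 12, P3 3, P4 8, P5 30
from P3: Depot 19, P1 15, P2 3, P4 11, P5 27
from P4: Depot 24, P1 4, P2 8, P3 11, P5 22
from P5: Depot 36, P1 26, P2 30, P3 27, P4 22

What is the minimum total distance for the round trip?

Minimum total distance: 96 km.

There are 60 distinct closed tours to check (reversals are equivalent).
Depot-P1-P2-P3-P4-P5-Depot: 28+12+3+11+22+36 = 112
Depot-P1-P2-P3-P5-P4-Depot: 28+12+3+27+22+24 = 116
Depot-P1-P2-P4-P3-P5-Depot: 28+12+8+11+27+36 = 122
Depot-P1-P2-P4-P5-P3-Depot: 28+12+8+22+27+19 = 116
Depot-P1-P2-P5-P3-P4-Depot: 28+12+30+27+11+24 = 132
Depot-P1-P2-P5-P4-P3-Depot: 28+12+30+22+11+19 = 122
Depot-P1-P3-P2-P4-P5-Depot: 28+15+3+8+22+36 = 112
Depot-P1-P3-P2-P5-P4-Depot: 28+15+3+30+22+24 = 122
Depot-P1-P3-P4-P2-P5-Depot: 28+15+11+8+30+36 = 128
Depot-P1-P3-P4-P5-P2-Depot: 28+15+11+22+30+16 = 122
Depot-P1-P3-P5-P2-P4-Depot: 28+15+27+30+8+24 = 132
Depot-P1-P3-P5-P4-P2-Depot: 28+15+27+22+8+16 = 116
Depot-P1-P4-P2-P3-P5-Depot: 28+4+8+3+27+36 = 106
Depot-P1-P4-P2-P5-P3-Depot: 28+4+8+30+27+19 = 116
… (46 more)
Depot-P2-P3-P1-P4-P5-Depot: 16+3+15+4+22+36 = 96  ← best
The minimum is 96.
One optimal route: Depot → P2 → P3 → P1 → P4 → P5 → Depot (or its reverse).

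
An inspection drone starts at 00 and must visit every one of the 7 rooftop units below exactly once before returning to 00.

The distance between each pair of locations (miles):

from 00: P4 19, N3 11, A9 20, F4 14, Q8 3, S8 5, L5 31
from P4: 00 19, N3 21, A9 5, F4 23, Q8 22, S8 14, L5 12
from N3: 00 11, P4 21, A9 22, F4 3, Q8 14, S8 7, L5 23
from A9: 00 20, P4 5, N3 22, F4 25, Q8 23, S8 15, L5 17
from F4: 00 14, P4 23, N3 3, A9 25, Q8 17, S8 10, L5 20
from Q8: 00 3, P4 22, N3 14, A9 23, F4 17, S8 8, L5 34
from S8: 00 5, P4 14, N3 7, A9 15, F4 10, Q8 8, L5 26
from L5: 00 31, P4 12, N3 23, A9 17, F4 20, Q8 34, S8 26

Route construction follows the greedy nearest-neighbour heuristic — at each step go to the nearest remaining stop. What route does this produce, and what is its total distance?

78 miles along 00 → Q8 → S8 → N3 → F4 → L5 → P4 → A9 → 00.

At 00 the remaining stops are Q8 3, S8 5, N3 11, F4 14, P4 19, A9 20, L5 31; go to Q8.
At Q8 the remaining stops are S8 8, N3 14, F4 17, P4 22, A9 23, L5 34; go to S8.
At S8 the remaining stops are N3 7, F4 10, P4 14, A9 15, L5 26; go to N3.
At N3 the remaining stops are F4 3, P4 21, A9 22, L5 23; go to F4.
At F4 the remaining stops are L5 20, P4 23, A9 25; go to L5.
At L5 the remaining stops are P4 12, A9 17; go to P4.
At P4 the remaining stops are A9 5; go to A9.
Return A9→00: 20.
Total = 3 + 8 + 7 + 3 + 20 + 12 + 5 + 20 = 78.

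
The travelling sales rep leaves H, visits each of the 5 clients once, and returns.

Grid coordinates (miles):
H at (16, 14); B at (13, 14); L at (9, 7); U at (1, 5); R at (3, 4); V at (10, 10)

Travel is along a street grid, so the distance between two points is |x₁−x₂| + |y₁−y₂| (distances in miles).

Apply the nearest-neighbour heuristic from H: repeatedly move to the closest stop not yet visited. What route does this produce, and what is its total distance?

50 miles along H → B → V → L → R → U → H.

At H the remaining stops are B 3, V 10, L 14, R 23, U 24; go to B.
At B the remaining stops are V 7, L 11, R 20, U 21; go to V.
At V the remaining stops are L 4, R 13, U 14; go to L.
At L the remaining stops are R 9, U 10; go to R.
At R the remaining stops are U 3; go to U.
Return U→H: 24.
Total = 3 + 7 + 4 + 9 + 3 + 24 = 50.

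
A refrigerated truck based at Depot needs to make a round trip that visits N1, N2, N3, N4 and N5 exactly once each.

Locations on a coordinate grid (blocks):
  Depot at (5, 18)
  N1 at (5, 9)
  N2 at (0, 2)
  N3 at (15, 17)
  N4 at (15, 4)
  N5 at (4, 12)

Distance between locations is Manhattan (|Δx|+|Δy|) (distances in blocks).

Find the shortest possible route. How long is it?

Depot - N1 - N2 - N3 - N4 - N5 - Depot: 9+12+30+13+19+7 = 90
Depot - N1 - N2 - N3 - N5 - N4 - Depot: 9+12+30+16+19+24 = 110
Depot - N1 - N2 - N4 - N3 - N5 - Depot: 9+12+17+13+16+7 = 74
Depot - N1 - N2 - N4 - N5 - N3 - Depot: 9+12+17+19+16+11 = 84
Depot - N1 - N2 - N5 - N3 - N4 - Depot: 9+12+14+16+13+24 = 88
Depot - N1 - N2 - N5 - N4 - N3 - Depot: 9+12+14+19+13+11 = 78
Depot - N1 - N3 - N2 - N4 - N5 - Depot: 9+18+30+17+19+7 = 100
Depot - N1 - N3 - N2 - N5 - N4 - Depot: 9+18+30+14+19+24 = 114
Depot - N1 - N3 - N4 - N2 - N5 - Depot: 9+18+13+17+14+7 = 78
Depot - N1 - N3 - N4 - N5 - N2 - Depot: 9+18+13+19+14+21 = 94
Depot - N1 - N3 - N5 - N2 - N4 - Depot: 9+18+16+14+17+24 = 98
Depot - N1 - N3 - N5 - N4 - N2 - Depot: 9+18+16+19+17+21 = 100
Depot - N1 - N4 - N2 - N3 - N5 - Depot: 9+15+17+30+16+7 = 94
Depot - N1 - N4 - N2 - N5 - N3 - Depot: 9+15+17+14+16+11 = 82
… (46 more)
Depot - N3 - N4 - N2 - N1 - N5 - Depot: 11+13+17+12+4+7 = 64  ← best
The minimum is 64.
One optimal route: Depot → N3 → N4 → N2 → N1 → N5 → Depot (or its reverse).

Minimum total distance: 64 blocks.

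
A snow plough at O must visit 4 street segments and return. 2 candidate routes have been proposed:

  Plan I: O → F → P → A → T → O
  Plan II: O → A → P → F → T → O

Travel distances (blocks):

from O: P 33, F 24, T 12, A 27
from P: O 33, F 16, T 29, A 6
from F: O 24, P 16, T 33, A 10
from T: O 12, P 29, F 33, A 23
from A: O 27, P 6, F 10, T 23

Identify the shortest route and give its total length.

Shortest is Plan I, total 81 blocks.

Plan I: 24 + 16 + 6 + 23 + 12 = 81
Plan II: 27 + 6 + 16 + 33 + 12 = 94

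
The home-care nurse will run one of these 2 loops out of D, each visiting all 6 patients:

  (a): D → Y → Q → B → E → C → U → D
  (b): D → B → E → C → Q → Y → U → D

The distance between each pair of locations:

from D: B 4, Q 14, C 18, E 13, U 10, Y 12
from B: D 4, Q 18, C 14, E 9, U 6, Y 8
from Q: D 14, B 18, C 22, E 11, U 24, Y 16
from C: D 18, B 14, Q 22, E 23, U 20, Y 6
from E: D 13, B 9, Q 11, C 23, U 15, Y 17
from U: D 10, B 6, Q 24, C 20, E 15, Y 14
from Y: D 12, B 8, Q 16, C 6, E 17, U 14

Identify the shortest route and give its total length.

(a): 12 + 16 + 18 + 9 + 23 + 20 + 10 = 108
(b): 4 + 9 + 23 + 22 + 16 + 14 + 10 = 98

Shortest is (b), total 98.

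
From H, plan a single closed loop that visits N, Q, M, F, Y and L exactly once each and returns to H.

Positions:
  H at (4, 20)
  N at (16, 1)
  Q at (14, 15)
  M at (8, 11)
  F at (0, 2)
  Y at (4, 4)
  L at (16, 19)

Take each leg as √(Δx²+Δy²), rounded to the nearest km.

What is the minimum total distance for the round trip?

H - N - Q - M - F - Y - L - H: 22+14+7+12+4+19+12 = 90
H - N - Q - M - F - L - Y - H: 22+14+7+12+23+19+16 = 113
H - N - Q - M - Y - F - L - H: 22+14+7+8+4+23+12 = 90
H - N - Q - M - Y - L - F - H: 22+14+7+8+19+23+18 = 111
H - N - Q - M - L - F - Y - H: 22+14+7+11+23+4+16 = 97
H - N - Q - M - L - Y - F - H: 22+14+7+11+19+4+18 = 95
H - N - Q - F - M - Y - L - H: 22+14+19+12+8+19+12 = 106
H - N - Q - F - M - L - Y - H: 22+14+19+12+11+19+16 = 113
… (352 more)
H - M - F - Y - N - Q - L - H: 10+12+4+12+14+4+12 = 68  ← best
The minimum is 68.
One optimal route: H → M → F → Y → N → Q → L → H (or its reverse).

Minimum total distance: 68 km.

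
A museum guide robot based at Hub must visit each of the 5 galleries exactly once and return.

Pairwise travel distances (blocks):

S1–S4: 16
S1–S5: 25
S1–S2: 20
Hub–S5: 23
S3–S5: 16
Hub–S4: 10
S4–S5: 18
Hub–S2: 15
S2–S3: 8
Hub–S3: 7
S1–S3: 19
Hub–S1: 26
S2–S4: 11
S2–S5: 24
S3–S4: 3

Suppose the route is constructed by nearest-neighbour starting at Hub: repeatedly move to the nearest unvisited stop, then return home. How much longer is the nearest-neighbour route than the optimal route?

Hub: S3=7, S4=10, S2=15, S5=23, S1=26 ⇒ S3
S3: S4=3, S2=8, S5=16, S1=19 ⇒ S4
S4: S2=11, S1=16, S5=18 ⇒ S2
S2: S1=20, S5=24 ⇒ S1
S1: S5=25 ⇒ S5
NN route Hub → S3 → S4 → S2 → S1 → S5 → Hub costs 89.
Optimal: Hub → S2 → S1 → S5 → S4 → S3 → Hub costs 88 (by enumerating all 60 distinct tours).
Excess = 89 − 88 = 1.

1 blocks longer than the optimal tour.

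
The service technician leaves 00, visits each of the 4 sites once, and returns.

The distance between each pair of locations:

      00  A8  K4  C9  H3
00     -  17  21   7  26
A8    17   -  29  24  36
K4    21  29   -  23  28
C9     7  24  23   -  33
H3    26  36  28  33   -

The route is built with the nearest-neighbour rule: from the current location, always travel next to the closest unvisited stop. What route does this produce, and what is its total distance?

Total distance 111 via the nearest-neighbour route 00 → C9 → K4 → H3 → A8 → 00.

At 00 the remaining stops are C9 7, A8 17, K4 21, H3 26; go to C9.
At C9 the remaining stops are K4 23, A8 24, H3 33; go to K4.
At K4 the remaining stops are H3 28, A8 29; go to H3.
At H3 the remaining stops are A8 36; go to A8.
Return A8→00: 17.
Total = 7 + 23 + 28 + 36 + 17 = 111.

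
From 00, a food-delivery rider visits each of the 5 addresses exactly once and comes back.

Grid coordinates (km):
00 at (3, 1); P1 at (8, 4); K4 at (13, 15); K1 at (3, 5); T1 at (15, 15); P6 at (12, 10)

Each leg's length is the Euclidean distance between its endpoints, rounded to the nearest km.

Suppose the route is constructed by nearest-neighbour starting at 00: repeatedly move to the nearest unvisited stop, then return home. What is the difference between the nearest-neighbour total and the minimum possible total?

From 00: K1=4, P1=6, P6=13, K4=17, T1=18 → choose K1 (4).
From K1: P1=5, P6=10, K4=14, T1=16 → choose P1 (5).
From P1: P6=7, K4=12, T1=13 → choose P6 (7).
From P6: K4=5, T1=6 → choose K4 (5).
From K4: T1=2 → choose T1 (2).
NN route 00 → K1 → P1 → P6 → K4 → T1 → 00 costs 41.
Optimal: 00 → P1 → P6 → T1 → K4 → K1 → 00 costs 39 (by enumerating all 60 distinct tours).
Excess = 41 − 39 = 2.

Excess over optimum: 2 km.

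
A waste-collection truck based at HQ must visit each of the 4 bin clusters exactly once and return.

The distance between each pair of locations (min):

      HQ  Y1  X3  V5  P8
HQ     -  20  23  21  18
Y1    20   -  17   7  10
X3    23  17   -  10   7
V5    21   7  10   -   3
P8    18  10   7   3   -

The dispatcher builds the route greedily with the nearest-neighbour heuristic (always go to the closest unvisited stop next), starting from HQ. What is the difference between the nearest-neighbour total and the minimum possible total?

HQ: P8=18, Y1=20, V5=21, X3=23 ⇒ P8
P8: V5=3, X3=7, Y1=10 ⇒ V5
V5: Y1=7, X3=10 ⇒ Y1
Y1: X3=17 ⇒ X3
NN route HQ → P8 → V5 → Y1 → X3 → HQ costs 68.
Optimal: HQ → Y1 → V5 → P8 → X3 → HQ costs 60 (by enumerating all 12 distinct tours).
Excess = 68 − 60 = 8.

8 min longer than the optimal tour.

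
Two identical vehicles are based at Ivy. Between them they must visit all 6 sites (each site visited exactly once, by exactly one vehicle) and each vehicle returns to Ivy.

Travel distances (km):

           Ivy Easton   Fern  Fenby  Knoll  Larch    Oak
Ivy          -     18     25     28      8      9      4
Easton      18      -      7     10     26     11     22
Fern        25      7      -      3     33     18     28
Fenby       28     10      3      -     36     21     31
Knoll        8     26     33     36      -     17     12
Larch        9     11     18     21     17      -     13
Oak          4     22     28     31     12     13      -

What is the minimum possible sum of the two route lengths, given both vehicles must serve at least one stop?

81 km — the smallest possible combined total.

Try each way of splitting the stops between the two vehicles (each non-empty) and, for each split, find the best tour for each vehicle:
  {Easton} + {Fern, Fenby, Knoll, Larch, Oak}: 36 + 81 = 117
  {Fern} + {Easton, Fenby, Knoll, Larch, Oak}: 50 + 81 = 131
  {Easton, Fern} + {Fenby, Knoll, Larch, Oak}: 50 + 81 = 131
  {Fenby} + {Easton, Fern, Knoll, Larch, Oak}: 56 + 75 = 131
  {Easton, Fenby} + {Fern, Knoll, Larch, Oak}: 56 + 75 = 131
  {Fern, Fenby} + {Easton, Knoll, Larch, Oak}: 56 + 62 = 118
  … (31 splits in total)
  {Knoll} + {Easton, Fern, Fenby, Larch, Oak}: 16 + 65 = 81  ← best
Best: vehicle 1 Ivy → Knoll → Ivy = 16; vehicle 2 Ivy → Larch → Easton → Fern → Fenby → Oak → Ivy = 65; combined 81.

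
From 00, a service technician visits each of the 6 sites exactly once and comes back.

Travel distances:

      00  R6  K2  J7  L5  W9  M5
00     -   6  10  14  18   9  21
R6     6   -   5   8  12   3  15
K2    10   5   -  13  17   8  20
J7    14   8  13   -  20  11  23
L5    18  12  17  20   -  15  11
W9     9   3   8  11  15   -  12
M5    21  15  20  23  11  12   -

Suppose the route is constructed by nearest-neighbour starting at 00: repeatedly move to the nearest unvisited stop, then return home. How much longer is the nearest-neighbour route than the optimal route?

From 00: R6=6, W9=9, K2=10, J7=14, L5=18, M5=21 → choose R6 (6).
From R6: W9=3, K2=5, J7=8, L5=12, M5=15 → choose W9 (3).
From W9: K2=8, J7=11, M5=12, L5=15 → choose K2 (8).
From K2: J7=13, L5=17, M5=20 → choose J7 (13).
From J7: L5=20, M5=23 → choose L5 (20).
From L5: M5=11 → choose M5 (11).
NN route 00 → R6 → W9 → K2 → J7 → L5 → M5 → 00 costs 82.
Optimal: 00 → R6 → J7 → L5 → M5 → W9 → K2 → 00 costs 75 (by enumerating all 360 distinct tours).
Excess = 82 − 75 = 7.

7 longer than the optimal tour.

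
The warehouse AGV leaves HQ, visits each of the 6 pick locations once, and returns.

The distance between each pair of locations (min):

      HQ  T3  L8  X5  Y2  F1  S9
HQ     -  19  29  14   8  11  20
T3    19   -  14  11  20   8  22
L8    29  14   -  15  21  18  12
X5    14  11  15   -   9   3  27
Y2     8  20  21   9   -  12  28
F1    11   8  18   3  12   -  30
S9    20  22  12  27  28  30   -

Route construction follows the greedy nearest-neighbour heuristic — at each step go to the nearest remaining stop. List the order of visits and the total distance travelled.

From HQ: distances to unvisited — Y2=8, F1=11, X5=14, T3=19, S9=20, L8=29. Nearest is Y2 (8).
From Y2: distances to unvisited — X5=9, F1=12, T3=20, L8=21, S9=28. Nearest is X5 (9).
From X5: distances to unvisited — F1=3, T3=11, L8=15, S9=27. Nearest is F1 (3).
From F1: distances to unvisited — T3=8, L8=18, S9=30. Nearest is T3 (8).
From T3: distances to unvisited — L8=14, S9=22. Nearest is L8 (14).
From L8: distances to unvisited — S9=12. Nearest is S9 (12).
Return S9→HQ: 20.
Total = 8 + 9 + 3 + 8 + 14 + 12 + 20 = 74.

Nearest-neighbour total = 74 min; route HQ → Y2 → X5 → F1 → T3 → L8 → S9 → HQ.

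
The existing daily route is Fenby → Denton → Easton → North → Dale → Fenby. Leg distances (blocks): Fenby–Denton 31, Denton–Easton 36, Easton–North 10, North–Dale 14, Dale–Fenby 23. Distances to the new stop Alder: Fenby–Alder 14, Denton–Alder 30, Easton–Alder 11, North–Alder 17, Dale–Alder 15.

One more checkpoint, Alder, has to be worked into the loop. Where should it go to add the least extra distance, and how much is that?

Insertion cost between consecutive stops i–j is d(i,Alder) + d(Alder,j) − d(i,j):
  between Fenby and Denton: 14 + 30 − 31 = 13
  between Denton and Easton: 30 + 11 − 36 = 5
  between Easton and North: 11 + 17 − 10 = 18
  between North and Dale: 17 + 15 − 14 = 18
  between Dale and Fenby: 15 + 14 − 23 = 6
Cheapest insertion is between Denton and Easton, adding 5.
New total = 114 + 5 = 119.

Minimum extra distance: 5 blocks, inserting Alder between Denton and Easton.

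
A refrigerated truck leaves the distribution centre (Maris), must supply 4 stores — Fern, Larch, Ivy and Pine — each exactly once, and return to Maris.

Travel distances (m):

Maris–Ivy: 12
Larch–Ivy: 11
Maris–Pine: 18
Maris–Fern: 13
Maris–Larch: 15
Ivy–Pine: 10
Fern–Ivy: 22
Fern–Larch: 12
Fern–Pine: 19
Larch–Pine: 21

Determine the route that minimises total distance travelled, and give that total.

Minimum total distance: 64 m.

With 4 stops there are 4!/2 = 12 distinct round trips (a route and its reverse cost the same).
Maris-Fern-Larch-Ivy-Pine-Maris: 13+12+11+10+18 = 64
Maris-Fern-Larch-Pine-Ivy-Maris: 13+12+21+10+12 = 68
Maris-Fern-Ivy-Larch-Pine-Maris: 13+22+11+21+18 = 85
Maris-Fern-Ivy-Pine-Larch-Maris: 13+22+10+21+15 = 81
Maris-Fern-Pine-Larch-Ivy-Maris: 13+19+21+11+12 = 76
Maris-Fern-Pine-Ivy-Larch-Maris: 13+19+10+11+15 = 68
Maris-Larch-Fern-Ivy-Pine-Maris: 15+12+22+10+18 = 77
Maris-Larch-Fern-Pine-Ivy-Maris: 15+12+19+10+12 = 68
Maris-Larch-Ivy-Fern-Pine-Maris: 15+11+22+19+18 = 85
Maris-Larch-Pine-Fern-Ivy-Maris: 15+21+19+22+12 = 89
Maris-Ivy-Fern-Larch-Pine-Maris: 12+22+12+21+18 = 85
Maris-Ivy-Larch-Fern-Pine-Maris: 12+11+12+19+18 = 72
The minimum is 64.
One optimal route: Maris → Fern → Larch → Ivy → Pine → Maris (or its reverse).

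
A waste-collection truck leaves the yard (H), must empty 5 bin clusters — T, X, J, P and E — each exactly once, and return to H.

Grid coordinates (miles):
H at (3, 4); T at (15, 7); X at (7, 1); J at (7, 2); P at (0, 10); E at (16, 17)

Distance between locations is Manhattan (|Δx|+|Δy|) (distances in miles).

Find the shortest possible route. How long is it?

H → T → X → J → P → E → H: 15+14+1+15+23+26 = 94
H → T → X → J → E → P → H: 15+14+1+24+23+9 = 86
H → T → X → P → J → E → H: 15+14+16+15+24+26 = 110
H → T → X → P → E → J → H: 15+14+16+23+24+6 = 98
H → T → X → E → J → P → H: 15+14+25+24+15+9 = 102
H → T → X → E → P → J → H: 15+14+25+23+15+6 = 98
H → T → J → X → P → E → H: 15+13+1+16+23+26 = 94
H → T → J → X → E → P → H: 15+13+1+25+23+9 = 86
H → T → J → P → X → E → H: 15+13+15+16+25+26 = 110
H → T → J → P → E → X → H: 15+13+15+23+25+7 = 98
H → T → J → E → X → P → H: 15+13+24+25+16+9 = 102
H → T → J → E → P → X → H: 15+13+24+23+16+7 = 98
H → T → P → X → J → E → H: 15+18+16+1+24+26 = 100
H → T → P → X → E → J → H: 15+18+16+25+24+6 = 104
… (46 more)
H → X → J → T → E → P → H: 7+1+13+11+23+9 = 64  ← best
The minimum is 64.
One optimal route: H → X → J → T → E → P → H (or its reverse).

Minimum total distance: 64 miles.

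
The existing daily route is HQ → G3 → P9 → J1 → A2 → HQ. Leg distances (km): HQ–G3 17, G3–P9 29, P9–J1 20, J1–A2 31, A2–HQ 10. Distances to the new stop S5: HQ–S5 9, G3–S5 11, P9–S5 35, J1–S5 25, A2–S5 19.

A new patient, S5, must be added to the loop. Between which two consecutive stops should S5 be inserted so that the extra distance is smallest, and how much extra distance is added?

Minimum extra distance: 3 km, inserting S5 between HQ and G3.

Insertion cost between consecutive stops i–j is d(i,S5) + d(S5,j) − d(i,j):
  between HQ and G3: 9 + 11 − 17 = 3
  between G3 and P9: 11 + 35 − 29 = 17
  between P9 and J1: 35 + 25 − 20 = 40
  between J1 and A2: 25 + 19 − 31 = 13
  between A2 and HQ: 19 + 9 − 10 = 18
Cheapest insertion is between HQ and G3, adding 3.
New total = 107 + 3 = 110.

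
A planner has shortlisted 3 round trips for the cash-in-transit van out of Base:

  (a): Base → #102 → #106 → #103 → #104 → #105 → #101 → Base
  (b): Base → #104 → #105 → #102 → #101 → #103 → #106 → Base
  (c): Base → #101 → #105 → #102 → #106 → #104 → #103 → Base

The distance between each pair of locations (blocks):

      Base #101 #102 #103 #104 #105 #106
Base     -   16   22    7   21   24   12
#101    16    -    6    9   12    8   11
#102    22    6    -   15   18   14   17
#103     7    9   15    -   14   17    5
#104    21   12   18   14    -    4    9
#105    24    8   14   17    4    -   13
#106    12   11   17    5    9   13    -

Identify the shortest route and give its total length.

(a): 22 + 17 + 5 + 14 + 4 + 8 + 16 = 86
(b): 21 + 4 + 14 + 6 + 9 + 5 + 12 = 71
(c): 16 + 8 + 14 + 17 + 9 + 14 + 7 = 85

71 blocks — (b) is the shortest.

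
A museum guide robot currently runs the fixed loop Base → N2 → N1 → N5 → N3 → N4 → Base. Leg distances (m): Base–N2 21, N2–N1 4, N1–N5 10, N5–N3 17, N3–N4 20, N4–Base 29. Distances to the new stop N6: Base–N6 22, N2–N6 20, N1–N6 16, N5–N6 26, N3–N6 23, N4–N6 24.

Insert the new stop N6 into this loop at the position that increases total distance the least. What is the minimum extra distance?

Insertion cost between consecutive stops i–j is d(i,N6) + d(N6,j) − d(i,j):
  between Base and N2: 22 + 20 − 21 = 21
  between N2 and N1: 20 + 16 − 4 = 32
  between N1 and N5: 16 + 26 − 10 = 32
  between N5 and N3: 26 + 23 − 17 = 32
  between N3 and N4: 23 + 24 − 20 = 27
  between N4 and Base: 24 + 22 − 29 = 17
Cheapest insertion is between N4 and Base, adding 17.
New total = 101 + 17 = 118.

Adding 17 m by placing N6 on the N4–Base leg.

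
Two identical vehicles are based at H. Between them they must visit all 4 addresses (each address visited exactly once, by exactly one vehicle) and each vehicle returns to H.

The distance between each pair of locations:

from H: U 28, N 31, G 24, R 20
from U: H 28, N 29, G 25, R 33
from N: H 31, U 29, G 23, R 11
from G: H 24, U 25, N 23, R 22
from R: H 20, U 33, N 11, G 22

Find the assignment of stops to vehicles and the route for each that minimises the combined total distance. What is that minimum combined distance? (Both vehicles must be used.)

Try each way of splitting the stops between the two vehicles (each non-empty) and, for each split, find the best tour for each vehicle:
  {U} + {N, G, R}: 56 + 78 = 134
  {N} + {U, G, R}: 62 + 95 = 157
  {U, N} + {G, R}: 88 + 66 = 154
  {G} + {U, N, R}: 48 + 88 = 136
  {U, G} + {N, R}: 77 + 62 = 139
  {N, G} + {U, R}: 78 + 81 = 159
  … (7 splits in total)
Best: vehicle 1 H → U → H = 56; vehicle 2 H → G → N → R → H = 78; combined 134.

Minimum combined distance: 134.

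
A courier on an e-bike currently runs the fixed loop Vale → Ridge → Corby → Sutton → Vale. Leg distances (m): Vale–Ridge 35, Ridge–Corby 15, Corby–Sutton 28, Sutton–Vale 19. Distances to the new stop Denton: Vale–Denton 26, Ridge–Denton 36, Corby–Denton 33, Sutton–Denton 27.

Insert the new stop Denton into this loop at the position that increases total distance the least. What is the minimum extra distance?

Insertion cost between consecutive stops i–j is d(i,Denton) + d(Denton,j) − d(i,j):
  between Vale and Ridge: 26 + 36 − 35 = 27
  between Ridge and Corby: 36 + 33 − 15 = 54
  between Corby and Sutton: 33 + 27 − 28 = 32
  between Sutton and Vale: 27 + 26 − 19 = 34
Cheapest insertion is between Vale and Ridge, adding 27.
New total = 97 + 27 = 124.

Minimum extra distance: 27 m, inserting Denton between Vale and Ridge.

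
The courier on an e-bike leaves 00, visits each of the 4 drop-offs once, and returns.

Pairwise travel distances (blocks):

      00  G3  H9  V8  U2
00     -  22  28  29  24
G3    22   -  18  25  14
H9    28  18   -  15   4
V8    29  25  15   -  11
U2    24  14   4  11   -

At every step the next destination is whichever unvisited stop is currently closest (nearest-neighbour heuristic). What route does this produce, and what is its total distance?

84 blocks along 00 → G3 → U2 → H9 → V8 → 00.

From 00: distances to unvisited — G3=22, U2=24, H9=28, V8=29. Nearest is G3 (22).
From G3: distances to unvisited — U2=14, H9=18, V8=25. Nearest is U2 (14).
From U2: distances to unvisited — H9=4, V8=11. Nearest is H9 (4).
From H9: distances to unvisited — V8=15. Nearest is V8 (15).
Return V8→00: 29.
Total = 22 + 14 + 4 + 15 + 29 = 84.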